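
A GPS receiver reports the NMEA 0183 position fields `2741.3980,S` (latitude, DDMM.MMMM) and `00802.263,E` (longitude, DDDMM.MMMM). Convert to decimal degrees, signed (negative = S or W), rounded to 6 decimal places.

φ: split at 2 digits → 27° and 41.398′; 27 + 41.398/60 = 27.6899667
S → negative
Lon: degrees = first 3 digits = 8, minutes = 2.263; 8 + 2.263/60 = 8.0377167
E ⇒ keep positive

-27.689967, 8.037717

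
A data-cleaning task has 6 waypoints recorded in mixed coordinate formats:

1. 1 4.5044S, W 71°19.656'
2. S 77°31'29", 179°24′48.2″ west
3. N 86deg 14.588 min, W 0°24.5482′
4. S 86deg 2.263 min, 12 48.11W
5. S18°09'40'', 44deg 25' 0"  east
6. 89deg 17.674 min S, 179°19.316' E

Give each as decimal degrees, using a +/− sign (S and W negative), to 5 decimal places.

Point 1:
  Lat: 4.5044′ = 0.075073°; total 1.075073
  S → negative
  Longitude: 19.656′ = 0.327600°; total 71.327600
  hemisphere W, so the sign is −
Point 2:
  φ: 77 + 31/60 + 29/3600 = 77.524722
  hemisphere S, so the sign is −
  Lon: 179° + 24/60 + 48.2/3600 = 179 + 0.400000 + 0.013389 = 179.413389
  hemisphere W, so the sign is −
Point 3:
  φ: 14.588′ = 0.243133°; total 86.243133
  N ⇒ keep positive
  Lon: 0 + 24.5482/60 = 0.409137
  W ⇒ negate
Point 4:
  φ: 86 + 2.263/60 = 86.037717
  S ⇒ negate
  Longitude: 12 + 48.11/60 = 12.801833
  W → negative
Point 5:
  Latitude: 18 + 9/60 + 40/3600 = 18.161111
  hemisphere S, so the sign is −
  λ: 44° + 25/60 + 0/3600 = 44 + 0.416667 + 0.000000 = 44.416667
  E → positive
Point 6:
  φ: 17.674′ = 0.294567°; total 89.294567
  S → negative
  λ: 179 + 19.316/60 = 179.321933
  E → positive

1. -1.07507, -71.32760
2. -77.52472, -179.41339
3. 86.24313, -0.40914
4. -86.03772, -12.80183
5. -18.16111, 44.41667
6. -89.29457, 179.32193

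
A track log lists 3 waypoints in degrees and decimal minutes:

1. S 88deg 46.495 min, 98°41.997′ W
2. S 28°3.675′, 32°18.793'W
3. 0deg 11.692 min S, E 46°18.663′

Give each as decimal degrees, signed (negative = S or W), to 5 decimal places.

1. -88.77492, -98.69995
2. -28.06125, -32.31322
3. -0.19487, 46.31105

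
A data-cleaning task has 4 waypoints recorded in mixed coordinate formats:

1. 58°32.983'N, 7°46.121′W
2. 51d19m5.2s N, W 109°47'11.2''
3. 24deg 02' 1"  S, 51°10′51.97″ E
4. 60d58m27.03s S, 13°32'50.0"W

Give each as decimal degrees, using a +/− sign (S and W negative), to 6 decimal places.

Point 1:
  Lat: 32.983′ = 0.549717°; total 58.5497167
  N → positive
  Longitude: 7 + 46.121/60 = 7.7686833
  hemisphere W, so the sign is −
Point 2:
  φ: 51 + 19/60 + 5.2/3600 = 51.3181111
  N ⇒ keep positive
  Lon: 109° + 47/60 + 11.2/3600 = 109 + 0.783333 + 0.003111 = 109.7864444
  W → negative
Point 3:
  φ: 24 + 2/60 + 1/3600 = 24.0336111
  S ⇒ negate
  λ: 51 + 10/60 + 51.97/3600 = 51.1811028
  E → positive
Point 4:
  Latitude: 60° + 58/60 + 27.03/3600 = 60 + 0.966667 + 0.007508 = 60.9741750
  S → negative
  Lon: 13 + 32/60 + 50/3600 = 13.5472222
  W → negative

1. 58.549717, -7.768683
2. 51.318111, -109.786444
3. -24.033611, 51.181103
4. -60.974175, -13.547222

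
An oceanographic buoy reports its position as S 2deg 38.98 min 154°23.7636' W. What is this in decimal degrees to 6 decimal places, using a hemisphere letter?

φ: 2 + 38.98/60 = 2.6496667
λ: 154 + 23.7636/60 = 154.3960600

2.649667° S, 154.396060° W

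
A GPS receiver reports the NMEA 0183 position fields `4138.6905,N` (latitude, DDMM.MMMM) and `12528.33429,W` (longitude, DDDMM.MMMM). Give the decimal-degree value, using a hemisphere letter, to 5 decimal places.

41.64484° N, 125.47224° W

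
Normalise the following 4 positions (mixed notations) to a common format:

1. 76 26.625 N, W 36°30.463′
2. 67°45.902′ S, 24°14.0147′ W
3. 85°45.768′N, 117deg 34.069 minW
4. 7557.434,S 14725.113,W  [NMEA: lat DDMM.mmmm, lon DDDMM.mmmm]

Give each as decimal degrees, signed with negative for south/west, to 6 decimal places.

1. 76.443750, -36.507717
2. -67.765033, -24.233578
3. 85.762800, -117.567817
4. -75.957233, -147.418550

Point 1:
  φ: 76 + 26.625/60 = 76.4437500
  N ⇒ keep positive
  λ: 30.463′ = 0.507717°; total 36.5077167
  W → negative
Point 2:
  Latitude: 45.902′ = 0.765033°; total 67.7650333
  hemisphere S, so the sign is −
  λ: 24 + 14.0147/60 = 24.2335783
  W ⇒ negate
Point 3:
  Latitude: 85 + 45.768/60 = 85.7628000
  N ⇒ keep positive
  λ: 34.069′ = 0.567817°; total 117.5678167
  W → negative
Point 4:
  φ: degrees = first 2 digits = 75, minutes = 57.434; 75 + 57.434/60 = 75.9572333
  S → negative
  Longitude: degrees = first 3 digits = 147, minutes = 25.113; 147 + 25.113/60 = 147.4185500
  hemisphere W, so the sign is −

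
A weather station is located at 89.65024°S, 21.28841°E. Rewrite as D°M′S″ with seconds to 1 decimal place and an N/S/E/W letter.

Lat: 0.650240° → 39.01440′; 0.01440 × 60 = 0.864″
λ: whole degrees 21; 17.30460′ → 17′ and 18.276″

89°39′0.9″ S, 21°17′18.3″ E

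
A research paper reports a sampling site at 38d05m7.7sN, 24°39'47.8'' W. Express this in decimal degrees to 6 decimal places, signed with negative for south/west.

38.085472, -24.663278

Latitude: 38° + 5/60 + 7.7/3600 = 38 + 0.083333 + 0.002139 = 38.0854722
N ⇒ keep positive
Longitude: 39′ + 47.8″ = 39.79667′; 24 + 39.79667/60 = 24.6632778
W → negative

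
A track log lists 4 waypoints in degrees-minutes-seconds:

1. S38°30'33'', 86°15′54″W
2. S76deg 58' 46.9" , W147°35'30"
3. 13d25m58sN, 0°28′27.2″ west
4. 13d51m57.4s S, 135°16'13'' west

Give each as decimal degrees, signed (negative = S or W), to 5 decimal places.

1. -38.50917, -86.26500
2. -76.97969, -147.59167
3. 13.43278, -0.47422
4. -13.86594, -135.27028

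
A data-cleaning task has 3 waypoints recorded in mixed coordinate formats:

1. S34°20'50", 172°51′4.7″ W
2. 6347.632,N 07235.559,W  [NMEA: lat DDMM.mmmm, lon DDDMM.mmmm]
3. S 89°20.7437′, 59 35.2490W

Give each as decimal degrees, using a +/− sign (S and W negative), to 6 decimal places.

Point 1:
  φ: 20′ + 50″ = 20.83333′; 34 + 20.83333/60 = 34.3472222
  S → negative
  λ: 172° + 51/60 + 4.7/3600 = 172 + 0.850000 + 0.001306 = 172.8513056
  hemisphere W, so the sign is −
Point 2:
  Latitude: degrees = first 2 digits = 63, minutes = 47.632; 63 + 47.632/60 = 63.7938667
  N → positive
  Lon: degrees = first 3 digits = 72, minutes = 35.559; 72 + 35.559/60 = 72.5926500
  hemisphere W, so the sign is −
Point 3:
  φ: 20.7437′ = 0.345728°; total 89.3457283
  S → negative
  λ: 59 + 35.249/60 = 59.5874833
  W → negative

1. -34.347222, -172.851306
2. 63.793867, -72.592650
3. -89.345728, -59.587483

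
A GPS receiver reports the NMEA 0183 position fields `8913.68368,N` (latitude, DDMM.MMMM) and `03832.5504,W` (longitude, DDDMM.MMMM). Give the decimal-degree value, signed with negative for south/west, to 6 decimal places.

89.228061, -38.542507

Lat: split at 2 digits → 89° and 13.68368′; 89 + 13.68368/60 = 89.2280613
N → positive
λ: degrees = first 3 digits = 38, minutes = 32.5504; 38 + 32.5504/60 = 38.5425067
W ⇒ negate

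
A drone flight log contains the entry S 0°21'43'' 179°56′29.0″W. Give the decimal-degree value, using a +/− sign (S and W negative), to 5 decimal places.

-0.36194, -179.94139

Latitude: 21′ + 43″ = 21.71667′; 0 + 21.71667/60 = 0.361944
hemisphere S, so the sign is −
Lon: 179° + 56/60 + 29/3600 = 179 + 0.933333 + 0.008056 = 179.941389
hemisphere W, so the sign is −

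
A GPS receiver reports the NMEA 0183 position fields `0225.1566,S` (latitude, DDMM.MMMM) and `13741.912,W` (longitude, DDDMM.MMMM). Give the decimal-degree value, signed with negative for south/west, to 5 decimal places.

-2.41928, -137.69853

Latitude: degrees = first 2 digits = 2, minutes = 25.1566; 2 + 25.1566/60 = 2.419277
S ⇒ negate
λ: degrees = first 3 digits = 137, minutes = 41.912; 137 + 41.912/60 = 137.698533
W ⇒ negate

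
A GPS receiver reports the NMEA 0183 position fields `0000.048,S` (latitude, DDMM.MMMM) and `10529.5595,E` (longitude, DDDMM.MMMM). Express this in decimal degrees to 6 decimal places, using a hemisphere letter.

Lat: degrees = first 2 digits = 0, minutes = 0.048; 0 + 0.048/60 = 0.0008000
λ: split at 3 digits → 105° and 29.5595′; 105 + 29.5595/60 = 105.4926583

0.000800° S, 105.492658° E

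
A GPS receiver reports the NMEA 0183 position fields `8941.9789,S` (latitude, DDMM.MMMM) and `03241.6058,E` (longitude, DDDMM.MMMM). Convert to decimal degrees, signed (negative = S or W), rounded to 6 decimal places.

Lat: degrees = first 2 digits = 89, minutes = 41.9789; 89 + 41.9789/60 = 89.6996483
S ⇒ negate
Lon: split at 3 digits → 032° and 41.6058′; 32 + 41.6058/60 = 32.6934300
E ⇒ keep positive

-89.699648, 32.693430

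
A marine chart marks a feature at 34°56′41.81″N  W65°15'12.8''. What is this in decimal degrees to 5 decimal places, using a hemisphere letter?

Lat: 34° + 56/60 + 41.81/3600 = 34 + 0.933333 + 0.011614 = 34.944947
Longitude: 65° + 15/60 + 12.8/3600 = 65 + 0.250000 + 0.003556 = 65.253556

34.94495° N, 65.25356° W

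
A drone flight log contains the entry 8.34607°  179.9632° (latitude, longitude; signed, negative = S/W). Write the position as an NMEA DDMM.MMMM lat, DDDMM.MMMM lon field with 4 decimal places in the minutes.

φ: minutes = (8.346070 − 8) × 60 = 20.764200
λ: 179° + 0.963200 × 60 = 179° 57.792000′

0820.7642,N / 17957.7920,E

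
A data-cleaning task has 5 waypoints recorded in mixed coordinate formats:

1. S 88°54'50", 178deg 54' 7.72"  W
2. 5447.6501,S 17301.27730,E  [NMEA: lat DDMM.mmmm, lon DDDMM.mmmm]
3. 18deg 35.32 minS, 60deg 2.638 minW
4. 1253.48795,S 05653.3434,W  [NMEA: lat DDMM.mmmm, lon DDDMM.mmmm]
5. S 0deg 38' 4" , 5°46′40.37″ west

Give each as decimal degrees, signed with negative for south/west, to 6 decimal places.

Point 1:
  Lat: 88° + 54/60 + 50/3600 = 88 + 0.900000 + 0.013889 = 88.9138889
  S ⇒ negate
  λ: 178° + 54/60 + 7.72/3600 = 178 + 0.900000 + 0.002144 = 178.9021444
  W ⇒ negate
Point 2:
  Latitude: split at 2 digits → 54° and 47.6501′; 54 + 47.6501/60 = 54.7941683
  S ⇒ negate
  Longitude: degrees = first 3 digits = 173, minutes = 1.2773; 173 + 1.2773/60 = 173.0212883
  E → positive
Point 3:
  Lat: 18 + 35.32/60 = 18.5886667
  S → negative
  Lon: 60 + 2.638/60 = 60.0439667
  hemisphere W, so the sign is −
Point 4:
  Lat: degrees = first 2 digits = 12, minutes = 53.48795; 12 + 53.48795/60 = 12.8914658
  S ⇒ negate
  λ: degrees = first 3 digits = 56, minutes = 53.3434; 56 + 53.3434/60 = 56.8890567
  hemisphere W, so the sign is −
Point 5:
  φ: 38′ + 4″ = 38.06667′; 0 + 38.06667/60 = 0.6344444
  S ⇒ negate
  Longitude: 5 + 46/60 + 40.37/3600 = 5.7778806
  W ⇒ negate

1. -88.913889, -178.902144
2. -54.794168, 173.021288
3. -18.588667, -60.043967
4. -12.891466, -56.889057
5. -0.634444, -5.777881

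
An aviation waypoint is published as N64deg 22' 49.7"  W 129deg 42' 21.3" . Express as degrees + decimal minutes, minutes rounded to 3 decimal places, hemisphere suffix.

64° 22.828′ N, 129° 42.355′ W

Lat: seconds/60 = 0.82833; minutes = 22 + 0.82833 = 22.82833
Longitude: seconds/60 = 0.35500; minutes = 42 + 0.35500 = 42.35500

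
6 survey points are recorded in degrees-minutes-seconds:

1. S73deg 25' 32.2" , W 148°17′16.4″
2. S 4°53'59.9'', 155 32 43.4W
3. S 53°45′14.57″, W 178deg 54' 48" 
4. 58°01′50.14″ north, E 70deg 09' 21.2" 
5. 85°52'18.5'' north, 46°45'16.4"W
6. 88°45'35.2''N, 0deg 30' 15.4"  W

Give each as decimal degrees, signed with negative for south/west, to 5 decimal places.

1. -73.42561, -148.28789
2. -4.89997, -155.54539
3. -53.75405, -178.91333
4. 58.03059, 70.15589
5. 85.87181, -46.75456
6. 88.75978, -0.50428

Point 1:
  Lat: 25′ + 32.2″ = 25.53667′; 73 + 25.53667/60 = 73.425611
  S → negative
  Longitude: 17′ + 16.4″ = 17.27333′; 148 + 17.27333/60 = 148.287889
  hemisphere W, so the sign is −
Point 2:
  Lat: 4° + 53/60 + 59.9/3600 = 4 + 0.883333 + 0.016639 = 4.899972
  S → negative
  Longitude: 155° + 32/60 + 43.4/3600 = 155 + 0.533333 + 0.012056 = 155.545389
  hemisphere W, so the sign is −
Point 3:
  φ: 45′ + 14.57″ = 45.24283′; 53 + 45.24283/60 = 53.754047
  S ⇒ negate
  Longitude: 178 + 54/60 + 48/3600 = 178.913333
  hemisphere W, so the sign is −
Point 4:
  Latitude: 1′ + 50.14″ = 1.83567′; 58 + 1.83567/60 = 58.030594
  N ⇒ keep positive
  λ: 70 + 9/60 + 21.2/3600 = 70.155889
  E ⇒ keep positive
Point 5:
  Latitude: 85 + 52/60 + 18.5/3600 = 85.871806
  N → positive
  Longitude: 46° + 45/60 + 16.4/3600 = 46 + 0.750000 + 0.004556 = 46.754556
  hemisphere W, so the sign is −
Point 6:
  φ: 45′ + 35.2″ = 45.58667′; 88 + 45.58667/60 = 88.759778
  N ⇒ keep positive
  Longitude: 30′ + 15.4″ = 30.25667′; 0 + 30.25667/60 = 0.504278
  W → negative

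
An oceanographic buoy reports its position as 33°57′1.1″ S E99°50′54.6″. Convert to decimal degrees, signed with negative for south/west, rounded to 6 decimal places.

-33.950306, 99.848500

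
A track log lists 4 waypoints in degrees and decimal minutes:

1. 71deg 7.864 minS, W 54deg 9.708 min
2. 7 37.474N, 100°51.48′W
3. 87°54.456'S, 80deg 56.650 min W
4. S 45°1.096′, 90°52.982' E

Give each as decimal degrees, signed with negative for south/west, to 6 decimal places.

1. -71.131067, -54.161800
2. 7.624567, -100.858000
3. -87.907600, -80.944167
4. -45.018267, 90.883033

Point 1:
  φ: 7.864′ = 0.131067°; total 71.1310667
  S ⇒ negate
  Lon: 9.708′ = 0.161800°; total 54.1618000
  hemisphere W, so the sign is −
Point 2:
  Lat: 7 + 37.474/60 = 7.6245667
  N → positive
  λ: 51.48′ = 0.858000°; total 100.8580000
  W ⇒ negate
Point 3:
  φ: 54.456′ = 0.907600°; total 87.9076000
  S ⇒ negate
  Longitude: 56.65′ = 0.944167°; total 80.9441667
  W ⇒ negate
Point 4:
  Latitude: 1.096′ = 0.018267°; total 45.0182667
  hemisphere S, so the sign is −
  λ: 90 + 52.982/60 = 90.8830333
  E → positive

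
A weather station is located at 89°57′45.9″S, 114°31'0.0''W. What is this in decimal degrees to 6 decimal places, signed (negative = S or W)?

φ: 89° + 57/60 + 45.9/3600 = 89 + 0.950000 + 0.012750 = 89.9627500
S ⇒ negate
Longitude: 31′ + 0″ = 31.00000′; 114 + 31.00000/60 = 114.5166667
W → negative

-89.962750, -114.516667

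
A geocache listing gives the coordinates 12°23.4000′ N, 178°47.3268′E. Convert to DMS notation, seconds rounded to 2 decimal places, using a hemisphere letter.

Latitude: 23.40000′ → 23′ and 0.40000 × 60 = 24.0000″
λ: 47.32680′ → 47′ and 0.32680 × 60 = 19.6080″

12°23′24.00″ N, 178°47′19.61″ E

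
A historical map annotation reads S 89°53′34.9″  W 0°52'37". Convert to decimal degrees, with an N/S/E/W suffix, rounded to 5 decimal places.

89.89303° S, 0.87694° W

Latitude: 89 + 53/60 + 34.9/3600 = 89.893028
Longitude: 0 + 52/60 + 37/3600 = 0.876944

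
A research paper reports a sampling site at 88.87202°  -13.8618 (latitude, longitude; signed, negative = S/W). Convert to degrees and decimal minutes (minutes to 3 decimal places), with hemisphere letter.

88° 52.321′ N, 13° 51.708′ W

φ: 88° + 0.872020 × 60 = 88° 52.32120′
Longitude is negative → W; |value| = 13.861800
λ: 13° + 0.861800 × 60 = 13° 51.70800′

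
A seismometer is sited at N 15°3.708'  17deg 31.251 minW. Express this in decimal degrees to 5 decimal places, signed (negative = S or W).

15.06180, -17.52085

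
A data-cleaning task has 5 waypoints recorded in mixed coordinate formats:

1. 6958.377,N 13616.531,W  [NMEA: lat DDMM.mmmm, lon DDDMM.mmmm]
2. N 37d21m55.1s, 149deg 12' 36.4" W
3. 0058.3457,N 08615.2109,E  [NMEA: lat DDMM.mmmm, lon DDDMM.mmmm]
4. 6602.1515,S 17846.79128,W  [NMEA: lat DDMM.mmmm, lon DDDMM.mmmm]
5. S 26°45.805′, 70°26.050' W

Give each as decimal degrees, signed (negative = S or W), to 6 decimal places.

Point 1:
  Latitude: degrees = first 2 digits = 69, minutes = 58.377; 69 + 58.377/60 = 69.9729500
  N → positive
  Lon: degrees = first 3 digits = 136, minutes = 16.531; 136 + 16.531/60 = 136.2755167
  hemisphere W, so the sign is −
Point 2:
  Lat: 37 + 21/60 + 55.1/3600 = 37.3653056
  N ⇒ keep positive
  λ: 12′ + 36.4″ = 12.60667′; 149 + 12.60667/60 = 149.2101111
  W → negative
Point 3:
  φ: degrees = first 2 digits = 0, minutes = 58.3457; 0 + 58.3457/60 = 0.9724283
  N → positive
  λ: split at 3 digits → 086° and 15.2109′; 86 + 15.2109/60 = 86.2535150
  E ⇒ keep positive
Point 4:
  Latitude: degrees = first 2 digits = 66, minutes = 2.1515; 66 + 2.1515/60 = 66.0358583
  S ⇒ negate
  Lon: degrees = first 3 digits = 178, minutes = 46.79128; 178 + 46.79128/60 = 178.7798547
  W → negative
Point 5:
  Lat: 45.805′ = 0.763417°; total 26.7634167
  S → negative
  Lon: 26.05′ = 0.434167°; total 70.4341667
  W → negative

1. 69.972950, -136.275517
2. 37.365306, -149.210111
3. 0.972428, 86.253515
4. -66.035858, -178.779855
5. -26.763417, -70.434167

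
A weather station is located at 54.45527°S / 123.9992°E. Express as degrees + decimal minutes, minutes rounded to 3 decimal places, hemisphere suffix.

54° 27.316′ S, 123° 59.952′ E

Lat: fractional part 0.455270 → 27.31620 minutes
λ: minutes = (123.999200 − 123) × 60 = 59.95200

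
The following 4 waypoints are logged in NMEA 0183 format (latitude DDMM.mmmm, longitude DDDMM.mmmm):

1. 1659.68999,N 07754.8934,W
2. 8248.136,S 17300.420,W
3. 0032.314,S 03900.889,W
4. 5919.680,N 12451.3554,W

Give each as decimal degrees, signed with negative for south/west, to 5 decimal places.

Point 1:
  φ: split at 2 digits → 16° and 59.68999′; 16 + 59.68999/60 = 16.994833
  N ⇒ keep positive
  Lon: degrees = first 3 digits = 77, minutes = 54.8934; 77 + 54.8934/60 = 77.914890
  W ⇒ negate
Point 2:
  φ: degrees = first 2 digits = 82, minutes = 48.136; 82 + 48.136/60 = 82.802267
  hemisphere S, so the sign is −
  Longitude: degrees = first 3 digits = 173, minutes = 0.42; 173 + 0.42/60 = 173.007000
  W ⇒ negate
Point 3:
  φ: split at 2 digits → 00° and 32.314′; 0 + 32.314/60 = 0.538567
  hemisphere S, so the sign is −
  Lon: degrees = first 3 digits = 39, minutes = 0.889; 39 + 0.889/60 = 39.014817
  hemisphere W, so the sign is −
Point 4:
  φ: degrees = first 2 digits = 59, minutes = 19.68; 59 + 19.68/60 = 59.328000
  N → positive
  λ: degrees = first 3 digits = 124, minutes = 51.3554; 124 + 51.3554/60 = 124.855923
  W ⇒ negate

1. 16.99483, -77.91489
2. -82.80227, -173.00700
3. -0.53857, -39.01482
4. 59.32800, -124.85592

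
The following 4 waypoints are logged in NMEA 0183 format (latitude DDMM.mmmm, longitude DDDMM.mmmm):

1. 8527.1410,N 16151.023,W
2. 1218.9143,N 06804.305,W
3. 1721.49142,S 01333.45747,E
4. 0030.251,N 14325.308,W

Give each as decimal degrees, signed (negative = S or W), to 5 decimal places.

1. 85.45235, -161.85038
2. 12.31524, -68.07175
3. -17.35819, 13.55762
4. 0.50418, -143.42180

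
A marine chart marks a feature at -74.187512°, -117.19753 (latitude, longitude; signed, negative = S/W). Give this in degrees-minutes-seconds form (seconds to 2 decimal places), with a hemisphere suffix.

Latitude is negative → S; |value| = 74.187512
φ: whole degrees 74; 11.25072′ → 11′ and 15.0432″
Longitude is negative → W; |value| = 117.197530
Lon: 0.197530 × 60 = 11.85180′ → 11′, remainder × 60 = 51.1080″

74°11′15.04″ S, 117°11′51.11″ W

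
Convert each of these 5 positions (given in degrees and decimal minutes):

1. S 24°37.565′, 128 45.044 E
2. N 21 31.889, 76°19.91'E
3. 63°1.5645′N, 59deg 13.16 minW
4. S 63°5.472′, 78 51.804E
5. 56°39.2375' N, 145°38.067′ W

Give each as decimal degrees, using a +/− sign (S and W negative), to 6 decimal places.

1. -24.626083, 128.750733
2. 21.531483, 76.331833
3. 63.026075, -59.219333
4. -63.091200, 78.863400
5. 56.653958, -145.634450

Point 1:
  Latitude: 37.565′ = 0.626083°; total 24.6260833
  S → negative
  Longitude: 45.044′ = 0.750733°; total 128.7507333
  E → positive
Point 2:
  φ: 21 + 31.889/60 = 21.5314833
  N → positive
  Longitude: 19.91′ = 0.331833°; total 76.3318333
  E → positive
Point 3:
  Lat: 1.5645′ = 0.026075°; total 63.0260750
  N ⇒ keep positive
  Longitude: 13.16′ = 0.219333°; total 59.2193333
  hemisphere W, so the sign is −
Point 4:
  φ: 5.472′ = 0.091200°; total 63.0912000
  S → negative
  Lon: 78 + 51.804/60 = 78.8634000
  E → positive
Point 5:
  φ: 39.2375′ = 0.653958°; total 56.6539583
  N ⇒ keep positive
  Longitude: 145 + 38.067/60 = 145.6344500
  W ⇒ negate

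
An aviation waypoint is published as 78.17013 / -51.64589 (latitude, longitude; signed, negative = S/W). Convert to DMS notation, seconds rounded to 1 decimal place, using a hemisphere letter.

78°10′12.5″ N, 51°38′45.2″ W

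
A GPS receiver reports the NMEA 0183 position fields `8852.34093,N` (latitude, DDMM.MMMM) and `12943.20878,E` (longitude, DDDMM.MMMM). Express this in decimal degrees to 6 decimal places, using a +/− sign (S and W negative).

88.872349, 129.720146

Latitude: split at 2 digits → 88° and 52.34093′; 88 + 52.34093/60 = 88.8723488
N ⇒ keep positive
Lon: degrees = first 3 digits = 129, minutes = 43.20878; 129 + 43.20878/60 = 129.7201463
E ⇒ keep positive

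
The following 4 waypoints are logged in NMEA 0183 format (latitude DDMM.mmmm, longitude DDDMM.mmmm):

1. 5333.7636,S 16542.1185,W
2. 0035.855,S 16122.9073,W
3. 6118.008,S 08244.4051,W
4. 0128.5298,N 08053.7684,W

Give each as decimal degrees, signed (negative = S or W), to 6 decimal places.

Point 1:
  φ: split at 2 digits → 53° and 33.7636′; 53 + 33.7636/60 = 53.5627267
  S → negative
  Longitude: split at 3 digits → 165° and 42.1185′; 165 + 42.1185/60 = 165.7019750
  hemisphere W, so the sign is −
Point 2:
  Lat: split at 2 digits → 00° and 35.855′; 0 + 35.855/60 = 0.5975833
  hemisphere S, so the sign is −
  Longitude: split at 3 digits → 161° and 22.9073′; 161 + 22.9073/60 = 161.3817883
  hemisphere W, so the sign is −
Point 3:
  Lat: split at 2 digits → 61° and 18.008′; 61 + 18.008/60 = 61.3001333
  S ⇒ negate
  λ: degrees = first 3 digits = 82, minutes = 44.4051; 82 + 44.4051/60 = 82.7400850
  hemisphere W, so the sign is −
Point 4:
  Lat: degrees = first 2 digits = 1, minutes = 28.5298; 1 + 28.5298/60 = 1.4754967
  N ⇒ keep positive
  Longitude: split at 3 digits → 080° and 53.7684′; 80 + 53.7684/60 = 80.8961400
  W ⇒ negate

1. -53.562727, -165.701975
2. -0.597583, -161.381788
3. -61.300133, -82.740085
4. 1.475497, -80.896140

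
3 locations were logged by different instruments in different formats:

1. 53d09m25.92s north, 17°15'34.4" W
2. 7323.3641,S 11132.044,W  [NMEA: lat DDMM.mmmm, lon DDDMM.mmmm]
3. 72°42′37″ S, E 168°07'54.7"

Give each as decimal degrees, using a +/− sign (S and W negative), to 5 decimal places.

Point 1:
  φ: 53 + 9/60 + 25.92/3600 = 53.157200
  N → positive
  Longitude: 17° + 15/60 + 34.4/3600 = 17 + 0.250000 + 0.009556 = 17.259556
  W ⇒ negate
Point 2:
  Lat: split at 2 digits → 73° and 23.3641′; 73 + 23.3641/60 = 73.389402
  S ⇒ negate
  Longitude: degrees = first 3 digits = 111, minutes = 32.044; 111 + 32.044/60 = 111.534067
  W → negative
Point 3:
  φ: 72 + 42/60 + 37/3600 = 72.710278
  S → negative
  Longitude: 7′ + 54.7″ = 7.91167′; 168 + 7.91167/60 = 168.131861
  E ⇒ keep positive

1. 53.15720, -17.25956
2. -73.38940, -111.53407
3. -72.71028, 168.13186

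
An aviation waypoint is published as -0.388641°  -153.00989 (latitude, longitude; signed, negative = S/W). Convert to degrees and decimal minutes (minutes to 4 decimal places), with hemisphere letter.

Latitude is negative → S; |value| = 0.388641
φ: fractional part 0.388641 → 23.318460 minutes
Longitude is negative → W; |value| = 153.009890
Lon: fractional part 0.009890 → 0.593400 minutes

0° 23.3185′ S, 153° 0.5934′ W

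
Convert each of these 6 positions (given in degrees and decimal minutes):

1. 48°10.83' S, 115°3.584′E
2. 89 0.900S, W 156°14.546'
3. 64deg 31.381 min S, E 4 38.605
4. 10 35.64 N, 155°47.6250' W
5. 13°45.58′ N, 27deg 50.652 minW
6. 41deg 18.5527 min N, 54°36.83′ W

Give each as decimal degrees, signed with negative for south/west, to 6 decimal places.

1. -48.180500, 115.059733
2. -89.015000, -156.242433
3. -64.523017, 4.643417
4. 10.594000, -155.793750
5. 13.759667, -27.844200
6. 41.309212, -54.613833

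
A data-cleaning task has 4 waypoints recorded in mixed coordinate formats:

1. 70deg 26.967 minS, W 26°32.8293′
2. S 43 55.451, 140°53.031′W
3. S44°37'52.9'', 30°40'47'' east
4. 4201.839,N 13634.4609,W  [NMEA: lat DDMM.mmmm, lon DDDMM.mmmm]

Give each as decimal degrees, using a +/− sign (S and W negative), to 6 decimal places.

1. -70.449450, -26.547155
2. -43.924183, -140.883850
3. -44.631361, 30.679722
4. 42.030650, -136.574348

Point 1:
  Latitude: 26.967′ = 0.449450°; total 70.4494500
  S → negative
  λ: 32.8293′ = 0.547155°; total 26.5471550
  W → negative
Point 2:
  Lat: 55.451′ = 0.924183°; total 43.9241833
  hemisphere S, so the sign is −
  Lon: 140 + 53.031/60 = 140.8838500
  W ⇒ negate
Point 3:
  φ: 44° + 37/60 + 52.9/3600 = 44 + 0.616667 + 0.014694 = 44.6313611
  S → negative
  Longitude: 30 + 40/60 + 47/3600 = 30.6797222
  E ⇒ keep positive
Point 4:
  Lat: degrees = first 2 digits = 42, minutes = 1.839; 42 + 1.839/60 = 42.0306500
  N ⇒ keep positive
  Lon: split at 3 digits → 136° and 34.4609′; 136 + 34.4609/60 = 136.5743483
  W ⇒ negate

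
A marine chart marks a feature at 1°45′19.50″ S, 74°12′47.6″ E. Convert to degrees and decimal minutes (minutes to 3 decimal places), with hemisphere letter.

1° 45.325′ S, 74° 12.793′ E

φ: seconds/60 = 0.32500; minutes = 45 + 0.32500 = 45.32500
Longitude: seconds/60 = 0.79333; minutes = 12 + 0.79333 = 12.79333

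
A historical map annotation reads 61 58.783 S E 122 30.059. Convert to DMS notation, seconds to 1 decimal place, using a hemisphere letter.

Latitude: fractional minutes 0.78300 × 60 = 46.980″
λ: 30.05900′ → 30′ and 0.05900 × 60 = 3.540″

61°58′47.0″ S, 122°30′3.5″ E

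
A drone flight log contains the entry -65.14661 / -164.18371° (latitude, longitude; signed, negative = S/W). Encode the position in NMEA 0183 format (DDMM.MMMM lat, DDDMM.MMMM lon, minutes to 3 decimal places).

Latitude is negative → S; |value| = 65.146610
Latitude: 65° + 0.146610 × 60 = 65° 8.79660′
Longitude is negative → W; |value| = 164.183710
λ: 164° + 0.183710 × 60 = 164° 11.02260′

6508.797,S / 16411.023,W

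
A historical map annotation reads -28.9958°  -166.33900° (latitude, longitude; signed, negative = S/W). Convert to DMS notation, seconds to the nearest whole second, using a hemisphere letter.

28°59′45″ S, 166°20′20″ W

Latitude is negative → S; |value| = 28.995800
Lat: 0.995800 × 60 = 59.74800′ → 59′, remainder × 60 = 44.88″
Longitude is negative → W; |value| = 166.339000
λ: whole degrees 166; 20.34000′ → 20′ and 20.40″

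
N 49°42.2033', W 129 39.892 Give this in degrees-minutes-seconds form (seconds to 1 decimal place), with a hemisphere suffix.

Latitude: 42.20330′ → 42′ and 0.20330 × 60 = 12.198″
λ: fractional minutes 0.89200 × 60 = 53.520″

49°42′12.2″ N, 129°39′53.5″ W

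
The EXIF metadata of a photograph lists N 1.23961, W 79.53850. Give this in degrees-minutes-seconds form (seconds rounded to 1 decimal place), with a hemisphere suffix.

Lat: whole degrees 1; 14.37660′ → 14′ and 22.596″
Lon: 0.538500° → 32.31000′; 0.31000 × 60 = 18.600″

1°14′22.6″ N, 79°32′18.6″ W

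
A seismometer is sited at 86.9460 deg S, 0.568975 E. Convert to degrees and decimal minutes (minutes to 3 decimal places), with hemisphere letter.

86° 56.760′ S, 0° 34.139′ E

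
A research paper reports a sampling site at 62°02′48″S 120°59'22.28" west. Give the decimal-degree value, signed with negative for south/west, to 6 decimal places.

φ: 62 + 2/60 + 48/3600 = 62.0466667
S → negative
Lon: 120 + 59/60 + 22.28/3600 = 120.9895222
W → negative

-62.046667, -120.989522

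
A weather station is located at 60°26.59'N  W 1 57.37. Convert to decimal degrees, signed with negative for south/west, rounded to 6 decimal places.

60.443167, -1.956167

Lat: 26.59′ = 0.443167°; total 60.4431667
N ⇒ keep positive
Lon: 57.37′ = 0.956167°; total 1.9561667
W → negative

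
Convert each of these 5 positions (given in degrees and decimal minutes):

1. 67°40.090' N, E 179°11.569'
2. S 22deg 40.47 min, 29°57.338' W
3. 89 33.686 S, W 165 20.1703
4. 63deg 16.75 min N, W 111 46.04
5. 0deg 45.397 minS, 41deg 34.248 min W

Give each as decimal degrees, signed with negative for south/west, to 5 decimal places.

1. 67.66817, 179.19282
2. -22.67450, -29.95563
3. -89.56143, -165.33617
4. 63.27917, -111.76733
5. -0.75662, -41.57080

Point 1:
  Latitude: 40.09′ = 0.668167°; total 67.668167
  N ⇒ keep positive
  λ: 11.569′ = 0.192817°; total 179.192817
  E → positive
Point 2:
  Lat: 22 + 40.47/60 = 22.674500
  hemisphere S, so the sign is −
  Lon: 57.338′ = 0.955633°; total 29.955633
  W ⇒ negate
Point 3:
  Lat: 33.686′ = 0.561433°; total 89.561433
  S ⇒ negate
  Lon: 20.1703′ = 0.336172°; total 165.336172
  W → negative
Point 4:
  Lat: 16.75′ = 0.279167°; total 63.279167
  N ⇒ keep positive
  λ: 46.04′ = 0.767333°; total 111.767333
  W → negative
Point 5:
  Lat: 45.397′ = 0.756617°; total 0.756617
  hemisphere S, so the sign is −
  λ: 34.248′ = 0.570800°; total 41.570800
  hemisphere W, so the sign is −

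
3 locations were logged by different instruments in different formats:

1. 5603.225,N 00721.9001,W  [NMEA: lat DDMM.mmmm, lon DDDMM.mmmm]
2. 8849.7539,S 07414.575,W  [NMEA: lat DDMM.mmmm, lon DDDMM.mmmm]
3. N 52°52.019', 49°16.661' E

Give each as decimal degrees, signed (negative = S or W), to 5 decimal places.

1. 56.05375, -7.36500
2. -88.82923, -74.24292
3. 52.86698, 49.27768

Point 1:
  Latitude: split at 2 digits → 56° and 3.225′; 56 + 3.225/60 = 56.053750
  N → positive
  Longitude: split at 3 digits → 007° and 21.9001′; 7 + 21.9001/60 = 7.365002
  W → negative
Point 2:
  Lat: split at 2 digits → 88° and 49.7539′; 88 + 49.7539/60 = 88.829232
  hemisphere S, so the sign is −
  Lon: degrees = first 3 digits = 74, minutes = 14.575; 74 + 14.575/60 = 74.242917
  hemisphere W, so the sign is −
Point 3:
  φ: 52.019′ = 0.866983°; total 52.866983
  N ⇒ keep positive
  Longitude: 16.661′ = 0.277683°; total 49.277683
  E ⇒ keep positive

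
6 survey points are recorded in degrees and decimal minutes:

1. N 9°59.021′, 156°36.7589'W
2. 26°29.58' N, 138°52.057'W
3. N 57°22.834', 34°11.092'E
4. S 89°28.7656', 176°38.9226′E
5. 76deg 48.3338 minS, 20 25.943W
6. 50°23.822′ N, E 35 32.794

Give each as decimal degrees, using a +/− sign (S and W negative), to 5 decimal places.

Point 1:
  φ: 9 + 59.021/60 = 9.983683
  N → positive
  Lon: 36.7589′ = 0.612648°; total 156.612648
  hemisphere W, so the sign is −
Point 2:
  Lat: 29.58′ = 0.493000°; total 26.493000
  N → positive
  Longitude: 52.057′ = 0.867617°; total 138.867617
  W ⇒ negate
Point 3:
  Latitude: 57 + 22.834/60 = 57.380567
  N ⇒ keep positive
  Longitude: 34 + 11.092/60 = 34.184867
  E ⇒ keep positive
Point 4:
  Lat: 28.7656′ = 0.479427°; total 89.479427
  S ⇒ negate
  λ: 176 + 38.9226/60 = 176.648710
  E → positive
Point 5:
  Latitude: 76 + 48.3338/60 = 76.805563
  S → negative
  Longitude: 20 + 25.943/60 = 20.432383
  hemisphere W, so the sign is −
Point 6:
  Latitude: 50 + 23.822/60 = 50.397033
  N → positive
  Longitude: 35 + 32.794/60 = 35.546567
  E ⇒ keep positive

1. 9.98368, -156.61265
2. 26.49300, -138.86762
3. 57.38057, 34.18487
4. -89.47943, 176.64871
5. -76.80556, -20.43238
6. 50.39703, 35.54657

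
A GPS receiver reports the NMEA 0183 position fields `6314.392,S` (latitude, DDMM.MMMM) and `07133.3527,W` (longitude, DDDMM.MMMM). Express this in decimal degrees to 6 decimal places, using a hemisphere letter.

63.239867° S, 71.555878° W

Lat: degrees = first 2 digits = 63, minutes = 14.392; 63 + 14.392/60 = 63.2398667
Lon: split at 3 digits → 071° and 33.3527′; 71 + 33.3527/60 = 71.5558783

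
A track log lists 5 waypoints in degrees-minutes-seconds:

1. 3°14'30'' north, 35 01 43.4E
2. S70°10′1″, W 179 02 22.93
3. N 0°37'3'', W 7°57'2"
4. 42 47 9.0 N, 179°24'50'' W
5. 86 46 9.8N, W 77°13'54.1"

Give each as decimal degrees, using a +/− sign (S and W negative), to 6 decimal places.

Point 1:
  φ: 3 + 14/60 + 30/3600 = 3.2416667
  N ⇒ keep positive
  Longitude: 35 + 1/60 + 43.4/3600 = 35.0287222
  E ⇒ keep positive
Point 2:
  φ: 70 + 10/60 + 1/3600 = 70.1669444
  S ⇒ negate
  Lon: 2′ + 22.93″ = 2.38217′; 179 + 2.38217/60 = 179.0397028
  W → negative
Point 3:
  Lat: 0° + 37/60 + 3/3600 = 0 + 0.616667 + 0.000833 = 0.6175000
  N ⇒ keep positive
  Longitude: 7° + 57/60 + 2/3600 = 7 + 0.950000 + 0.000556 = 7.9505556
  W → negative
Point 4:
  φ: 47′ + 9″ = 47.15000′; 42 + 47.15000/60 = 42.7858333
  N → positive
  Longitude: 179° + 24/60 + 50/3600 = 179 + 0.400000 + 0.013889 = 179.4138889
  hemisphere W, so the sign is −
Point 5:
  Lat: 86° + 46/60 + 9.8/3600 = 86 + 0.766667 + 0.002722 = 86.7693889
  N → positive
  Longitude: 77 + 13/60 + 54.1/3600 = 77.2316944
  W → negative

1. 3.241667, 35.028722
2. -70.166944, -179.039703
3. 0.617500, -7.950556
4. 42.785833, -179.413889
5. 86.769389, -77.231694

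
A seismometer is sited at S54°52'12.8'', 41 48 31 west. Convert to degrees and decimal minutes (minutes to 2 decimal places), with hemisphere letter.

φ: 52 + 12.8/60 = 52.2133′
Lon: seconds/60 = 0.51667; minutes = 48 + 0.51667 = 48.5167

54° 52.21′ S, 41° 48.52′ W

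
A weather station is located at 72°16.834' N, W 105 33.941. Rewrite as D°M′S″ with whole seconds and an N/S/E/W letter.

Latitude: fractional minutes 0.83400 × 60 = 50.04″
Longitude: fractional minutes 0.94100 × 60 = 56.46″

72°16′50″ N, 105°33′56″ W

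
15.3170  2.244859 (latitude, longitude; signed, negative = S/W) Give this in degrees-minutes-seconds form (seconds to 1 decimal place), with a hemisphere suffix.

15°19′1.2″ N, 2°14′41.5″ E

Latitude: 0.317000 × 60 = 19.02000′ → 19′, remainder × 60 = 1.200″
Lon: 0.244859° → 14.69154′; 0.69154 × 60 = 41.492″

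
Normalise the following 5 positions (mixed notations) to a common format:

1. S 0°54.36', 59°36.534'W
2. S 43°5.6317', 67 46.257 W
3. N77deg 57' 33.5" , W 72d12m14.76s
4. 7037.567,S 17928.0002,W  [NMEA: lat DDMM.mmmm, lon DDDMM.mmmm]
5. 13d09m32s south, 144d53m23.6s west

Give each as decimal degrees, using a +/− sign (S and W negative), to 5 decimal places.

Point 1:
  Lat: 0 + 54.36/60 = 0.906000
  S ⇒ negate
  Lon: 36.534′ = 0.608900°; total 59.608900
  W ⇒ negate
Point 2:
  Lat: 43 + 5.6317/60 = 43.093862
  S ⇒ negate
  λ: 67 + 46.257/60 = 67.770950
  W → negative
Point 3:
  Latitude: 77° + 57/60 + 33.5/3600 = 77 + 0.950000 + 0.009306 = 77.959306
  N → positive
  Longitude: 12′ + 14.76″ = 12.24600′; 72 + 12.24600/60 = 72.204100
  W ⇒ negate
Point 4:
  φ: split at 2 digits → 70° and 37.567′; 70 + 37.567/60 = 70.626117
  hemisphere S, so the sign is −
  λ: degrees = first 3 digits = 179, minutes = 28.0002; 179 + 28.0002/60 = 179.466670
  W → negative
Point 5:
  φ: 13 + 9/60 + 32/3600 = 13.158889
  hemisphere S, so the sign is −
  Longitude: 144° + 53/60 + 23.6/3600 = 144 + 0.883333 + 0.006556 = 144.889889
  W → negative

1. -0.90600, -59.60890
2. -43.09386, -67.77095
3. 77.95931, -72.20410
4. -70.62612, -179.46667
5. -13.15889, -144.88989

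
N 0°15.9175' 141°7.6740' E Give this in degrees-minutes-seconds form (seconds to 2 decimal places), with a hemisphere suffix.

0°15′55.05″ N, 141°07′40.44″ E

Latitude: 15.91750′ → 15′ and 0.91750 × 60 = 55.0500″
λ: 7.67400′ → 7′ and 0.67400 × 60 = 40.4400″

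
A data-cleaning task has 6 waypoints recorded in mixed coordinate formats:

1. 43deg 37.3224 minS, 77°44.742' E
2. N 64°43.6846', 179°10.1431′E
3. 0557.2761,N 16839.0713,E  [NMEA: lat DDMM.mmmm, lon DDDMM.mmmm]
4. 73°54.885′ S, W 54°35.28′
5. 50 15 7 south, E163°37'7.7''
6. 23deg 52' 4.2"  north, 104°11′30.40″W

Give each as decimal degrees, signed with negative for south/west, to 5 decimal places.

1. -43.62204, 77.74570
2. 64.72808, 179.16905
3. 5.95460, 168.65119
4. -73.91475, -54.58800
5. -50.25194, 163.61881
6. 23.86783, -104.19178

Point 1:
  φ: 43 + 37.3224/60 = 43.622040
  S → negative
  λ: 44.742′ = 0.745700°; total 77.745700
  E → positive
Point 2:
  Latitude: 64 + 43.6846/60 = 64.728077
  N ⇒ keep positive
  Longitude: 10.1431′ = 0.169052°; total 179.169052
  E ⇒ keep positive
Point 3:
  φ: split at 2 digits → 05° and 57.2761′; 5 + 57.2761/60 = 5.954602
  N → positive
  Lon: degrees = first 3 digits = 168, minutes = 39.0713; 168 + 39.0713/60 = 168.651188
  E ⇒ keep positive
Point 4:
  Lat: 54.885′ = 0.914750°; total 73.914750
  S → negative
  λ: 54 + 35.28/60 = 54.588000
  W ⇒ negate
Point 5:
  Latitude: 50 + 15/60 + 7/3600 = 50.251944
  hemisphere S, so the sign is −
  Lon: 163° + 37/60 + 7.7/3600 = 163 + 0.616667 + 0.002139 = 163.618806
  E → positive
Point 6:
  Latitude: 52′ + 4.2″ = 52.07000′; 23 + 52.07000/60 = 23.867833
  N → positive
  Lon: 104 + 11/60 + 30.4/3600 = 104.191778
  W → negative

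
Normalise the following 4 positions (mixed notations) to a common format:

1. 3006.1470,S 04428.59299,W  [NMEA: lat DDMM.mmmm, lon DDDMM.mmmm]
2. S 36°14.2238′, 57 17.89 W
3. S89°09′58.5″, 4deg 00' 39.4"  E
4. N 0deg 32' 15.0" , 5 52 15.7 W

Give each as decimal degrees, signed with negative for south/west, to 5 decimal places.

1. -30.10245, -44.47655
2. -36.23706, -57.29817
3. -89.16625, 4.01094
4. 0.53750, -5.87103

Point 1:
  φ: split at 2 digits → 30° and 6.147′; 30 + 6.147/60 = 30.102450
  S → negative
  Longitude: degrees = first 3 digits = 44, minutes = 28.59299; 44 + 28.59299/60 = 44.476550
  W → negative
Point 2:
  Lat: 36 + 14.2238/60 = 36.237063
  S ⇒ negate
  λ: 57 + 17.89/60 = 57.298167
  W → negative
Point 3:
  Lat: 89° + 9/60 + 58.5/3600 = 89 + 0.150000 + 0.016250 = 89.166250
  S ⇒ negate
  Lon: 4° + 0/60 + 39.4/3600 = 4 + 0.000000 + 0.010944 = 4.010944
  E ⇒ keep positive
Point 4:
  Latitude: 32′ + 15″ = 32.25000′; 0 + 32.25000/60 = 0.537500
  N → positive
  Longitude: 5 + 52/60 + 15.7/3600 = 5.871028
  W → negative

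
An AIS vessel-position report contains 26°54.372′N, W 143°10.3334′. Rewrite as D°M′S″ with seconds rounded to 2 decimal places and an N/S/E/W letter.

26°54′22.32″ N, 143°10′20.00″ W

Latitude: fractional minutes 0.37200 × 60 = 22.3200″
Lon: fractional minutes 0.33340 × 60 = 20.0040″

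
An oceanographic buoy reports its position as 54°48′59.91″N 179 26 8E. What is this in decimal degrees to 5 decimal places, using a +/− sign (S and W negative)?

54.81664, 179.43556

Latitude: 54° + 48/60 + 59.91/3600 = 54 + 0.800000 + 0.016642 = 54.816642
N → positive
Longitude: 179 + 26/60 + 8/3600 = 179.435556
E → positive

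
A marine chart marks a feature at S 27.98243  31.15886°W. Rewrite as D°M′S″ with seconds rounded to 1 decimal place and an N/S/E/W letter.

27°58′56.7″ S, 31°09′31.9″ W

Latitude: 0.982430 × 60 = 58.94580′ → 58′, remainder × 60 = 56.748″
Lon: 0.158860° → 9.53160′; 0.53160 × 60 = 31.896″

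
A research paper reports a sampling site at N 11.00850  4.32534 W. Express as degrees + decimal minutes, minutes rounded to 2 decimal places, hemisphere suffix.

φ: 11° + 0.008500 × 60 = 11° 0.5100′
Longitude: 4° + 0.325340 × 60 = 4° 19.5204′

11° 0.51′ N, 4° 19.52′ W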